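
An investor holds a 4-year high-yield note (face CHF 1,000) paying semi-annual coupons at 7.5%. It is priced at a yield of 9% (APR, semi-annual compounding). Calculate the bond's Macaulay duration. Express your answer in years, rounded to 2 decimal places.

Periodic yield y = 0.045. Discount each cash flow and weight by its period:
  t   CF        PV=CF/(1+0.045)^t    t·PV
  1        37.50        35.8852        35.8852
  2        37.50        34.3399        68.6797
  3        37.50        32.8611        98.5834
  4        37.50        31.4461       125.7842
  5        37.50        30.0919       150.4596
  6        37.50        28.7961       172.7765
  7        37.50        27.5561       192.8925
  8     1,037.50       729.5546     5,836.4366
  Σ                    950.5309     6,681.4976
Price P = Σ PV = 950.5309.
Macaulay duration = Σ(t·PV) / P = 6,681.4976 / 950.5309 = 7.02923 half-year periods.
In years: 7.02923 / 2 = 3.51461 years.

3.51 years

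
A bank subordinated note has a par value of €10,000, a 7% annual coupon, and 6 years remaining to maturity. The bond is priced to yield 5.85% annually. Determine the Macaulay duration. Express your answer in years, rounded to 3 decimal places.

Periodic yield y = 0.0585. Discount each cash flow and weight by its year:
  t   CF        PV=CF/(1+0.0585)^t    t·PV
  1       700.00       661.3132       661.3132
  2       700.00       624.7645     1,249.5289
  3       700.00       590.2357     1,770.7070
  4       700.00       557.6152     2,230.4607
  5       700.00       526.7975     2,633.9876
  6    10,700.00     7,607.4412    45,644.6471
  Σ                 10,568.1672    54,190.6446
Price P = Σ PV = 10,568.1672.
Macaulay duration = Σ(t·PV) / P = 54,190.6446 / 10,568.1672 = 5.12772 years.

5.128 years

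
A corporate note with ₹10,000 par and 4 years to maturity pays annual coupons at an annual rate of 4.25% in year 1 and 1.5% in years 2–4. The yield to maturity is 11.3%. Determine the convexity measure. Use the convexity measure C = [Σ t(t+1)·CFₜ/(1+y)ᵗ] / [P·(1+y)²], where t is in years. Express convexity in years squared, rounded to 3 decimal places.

15.091

With y = 0.113:
  t   CF        PV=CF/(1+0.113)^t    t·PV        t(t+1)·PV
  1       425.00       381.8509       381.8509         763.7017
  2       150.00       121.0880       242.1759         726.5277
  3       150.00       108.7942       326.3826       1,305.5305
  4    10,150.00     6,614.3228    26,457.2911     132,286.4557
  Σ                  7,226.0558    27,407.7005     135,082.2155
P = 7,226.0558.
Convexity = Σ t(t+1)·PV / [P·(1+y)²] = 135,082.2155 / (7,226.0558 × 1.238769) = 15.09060.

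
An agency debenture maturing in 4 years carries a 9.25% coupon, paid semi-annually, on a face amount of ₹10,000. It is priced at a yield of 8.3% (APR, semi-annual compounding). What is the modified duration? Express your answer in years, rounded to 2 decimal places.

3.31 years

Periodic yield y = 0.0415. First find Macaulay duration:
  t   CF        PV=CF/(1+0.0415)^t    t·PV
  1       462.50       444.0711       444.0711
  2       462.50       426.3764       852.7529
  3       462.50       409.3869     1,228.1606
  4       462.50       393.0743     1,572.2972
  5       462.50       377.4117     1,887.0585
  6       462.50       362.3732     2,174.2393
  7       462.50       347.9340     2,435.5377
  8    10,462.50     7,557.2063    60,457.6502
  Σ                 10,317.8338    71,051.7675
P = 10,317.8338; Macaulay duration = 71,051.7675 / 10,317.8338 = 6.88631 half-year periods = 3.44315 years.
Modified duration = D_Mac / (1 + y) = 3.44315 / 1.0415 = 3.30596 years.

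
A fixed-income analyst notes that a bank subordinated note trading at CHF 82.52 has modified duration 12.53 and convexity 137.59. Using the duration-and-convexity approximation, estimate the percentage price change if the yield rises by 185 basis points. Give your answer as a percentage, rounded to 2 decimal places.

Duration effect: -D_mod·Δy = -12.53 × (+0.0185) = -0.231805
Convexity effect: ½·C·(Δy)² = 0.5 × 137.59 × (0.0185)² = +0.02354508875
ΔP/P ≈ -0.231805 + 0.02354508875 = -0.20825991125
= -20.825991125%.

-20.83%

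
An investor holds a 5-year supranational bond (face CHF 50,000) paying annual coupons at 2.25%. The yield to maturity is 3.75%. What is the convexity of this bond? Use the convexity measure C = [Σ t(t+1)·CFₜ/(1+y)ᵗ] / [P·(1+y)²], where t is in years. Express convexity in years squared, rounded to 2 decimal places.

26.21

With y = 0.0375:
  t   CF        PV=CF/(1+0.0375)^t    t·PV        t(t+1)·PV
  1     1,125.00     1,084.3373     1,084.3373       2,168.6747
  2     1,125.00     1,045.1444     2,090.2889       6,270.8666
  3     1,125.00     1,007.3681     3,022.1044      12,088.4175
  4     1,125.00       970.9572     3,883.8289      19,419.1446
  5    51,125.00    42,529.7465   212,648.7325   1,275,892.3950
  Σ                 46,637.5536   222,729.2920   1,315,839.4985
P = 46,637.5536.
Convexity = Σ t(t+1)·PV / [P·(1+y)²] = 1,315,839.4985 / (46,637.5536 × 1.076406) = 26.21144.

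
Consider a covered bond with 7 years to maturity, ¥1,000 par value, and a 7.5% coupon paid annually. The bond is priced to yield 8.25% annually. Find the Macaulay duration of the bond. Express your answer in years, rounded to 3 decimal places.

5.665 years

Periodic yield y = 0.0825. Discount each cash flow and weight by its year:
  t   CF        PV=CF/(1+0.0825)^t    t·PV
  1        75.00        69.2841        69.2841
  2        75.00        64.0038       128.0075
  3        75.00        59.1259       177.3776
  4        75.00        54.6197       218.4790
  5        75.00        50.4570       252.2852
  6        75.00        46.6116       279.6695
  7     1,075.00       617.1818     4,320.2728
  Σ                    961.2839     5,445.3756
Price P = Σ PV = 961.2839.
Macaulay duration = Σ(t·PV) / P = 5,445.3756 / 961.2839 = 5.66469 years.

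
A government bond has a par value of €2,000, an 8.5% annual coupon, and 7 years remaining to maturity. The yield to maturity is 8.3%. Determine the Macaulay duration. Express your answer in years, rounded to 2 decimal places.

Periodic yield y = 0.083. Discount each cash flow and weight by its year:
  t   CF        PV=CF/(1+0.083)^t    t·PV
  1       170.00       156.9714       156.9714
  2       170.00       144.9413       289.8825
  3       170.00       133.8331       401.4993
  4       170.00       123.5763       494.3051
  5       170.00       114.1055       570.5276
  6       170.00       105.3606       632.1635
  7     2,170.00     1,241.8254     8,692.7778
  Σ                  2,020.6135    11,238.1272
Price P = Σ PV = 2,020.6135.
Macaulay duration = Σ(t·PV) / P = 11,238.1272 / 2,020.6135 = 5.56174 years.

5.56 years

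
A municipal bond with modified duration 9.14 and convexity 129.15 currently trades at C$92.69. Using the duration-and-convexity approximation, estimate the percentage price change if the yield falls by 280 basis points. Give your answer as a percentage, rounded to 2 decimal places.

Duration effect: -D_mod·Δy = -9.14 × (-0.028) = +0.255920
Convexity effect: ½·C·(Δy)² = 0.5 × 129.15 × (-0.028)² = +0.0506268
ΔP/P ≈ +0.255920 + 0.0506268 = +0.3065468
= +30.65468%.

+30.65%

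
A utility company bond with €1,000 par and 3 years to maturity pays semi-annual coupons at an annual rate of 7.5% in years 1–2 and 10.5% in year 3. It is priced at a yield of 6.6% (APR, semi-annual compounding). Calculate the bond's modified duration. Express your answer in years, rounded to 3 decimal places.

2.658 years

Periodic yield y = 0.033. First find Macaulay duration:
  t   CF        PV=CF/(1+0.033)^t    t·PV
  1        37.50        36.3020        36.3020
  2        37.50        35.1423        70.2847
  3        37.50        34.0197       102.0591
  4        37.50        32.9329       131.7316
  5        52.50        44.6332       223.1658
  6     1,052.50       866.2040     5,197.2239
  Σ                  1,049.2341     5,760.7671
P = 1,049.2341; Macaulay duration = 5,760.7671 / 1,049.2341 = 5.49045 half-year periods = 2.74522 years.
Modified duration = D_Mac / (1 + y) = 2.74522 / 1.033 = 2.65753 years.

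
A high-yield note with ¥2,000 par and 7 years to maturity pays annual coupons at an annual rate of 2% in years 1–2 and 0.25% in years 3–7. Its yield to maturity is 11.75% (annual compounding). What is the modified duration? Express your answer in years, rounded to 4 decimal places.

Periodic yield y = 0.1175. First find Macaulay duration:
  t   CF        PV=CF/(1+0.1175)^t    t·PV
  1        40.00        35.7942        35.7942
  2        40.00        32.0306        64.0612
  3         5.00         3.5828        10.7485
  4         5.00         3.2061        12.8245
  5         5.00         2.8690        14.3451
  6         5.00         2.5673        15.4041
  7     2,005.00       921.2588     6,448.8117
  Σ                  1,001.3089     6,601.9892
P = 1,001.3089; Macaulay duration = 6,601.9892 / 1,001.3089 = 6.59336 years.
Modified duration = D_Mac / (1 + y) = 6.59336 / 1.1175 = 5.90010 years.

5.9001 years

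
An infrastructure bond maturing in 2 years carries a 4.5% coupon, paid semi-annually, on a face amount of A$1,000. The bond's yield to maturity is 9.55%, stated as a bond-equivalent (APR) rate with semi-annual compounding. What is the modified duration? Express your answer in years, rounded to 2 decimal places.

1.84 years

Periodic yield y = 0.04775. First find Macaulay duration:
  t   CF        PV=CF/(1+0.04775)^t    t·PV
  1        22.50        21.4746        21.4746
  2        22.50        20.4959        40.9918
  3        22.50        19.5618        58.6855
  4     1,022.50       848.4625     3,393.8499
  Σ                    909.9948     3,515.0018
P = 909.9948; Macaulay duration = 3,515.0018 / 909.9948 = 3.86266 half-year periods = 1.93133 years.
Modified duration = D_Mac / (1 + y) = 1.93133 / 1.04775 = 1.84331 years.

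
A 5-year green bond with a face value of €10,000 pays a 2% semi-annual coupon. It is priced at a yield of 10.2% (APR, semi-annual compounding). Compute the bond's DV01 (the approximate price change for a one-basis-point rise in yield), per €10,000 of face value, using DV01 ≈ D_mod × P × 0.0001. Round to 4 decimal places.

Periodic yield y = 0.051.
  t   CF        PV=CF/(1+0.051)^t    t·PV
  1       100.00        95.1475        95.1475
  2       100.00        90.5304       181.0609
  3       100.00        86.1374       258.4123
  4       100.00        81.9576       327.8303
  5       100.00        77.9806       389.9029
  6       100.00        74.1965       445.1793
  7       100.00        70.5961       494.1730
  8       100.00        67.1705       537.3636
  9       100.00        63.9110       575.1989
  10   10,100.00     6,141.7794    61,417.7940
  Σ                  6,849.4070    64,722.0626
P = 6,849.4070; D_Mac = 9.44929 half-year periods = 4.72465 yrs; D_mod = 4.49538 yrs.
DV01 ≈ 4.49538 × 6,849.4070 × 0.0001 = 3.079071.

€3.0791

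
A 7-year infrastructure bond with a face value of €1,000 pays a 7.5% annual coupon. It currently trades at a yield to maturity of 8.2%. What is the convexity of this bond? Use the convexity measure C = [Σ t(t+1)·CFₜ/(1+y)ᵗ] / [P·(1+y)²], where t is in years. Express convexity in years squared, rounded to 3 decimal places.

35.878

With y = 0.082:
  t   CF        PV=CF/(1+0.082)^t    t·PV        t(t+1)·PV
  1        75.00        69.3161        69.3161         138.6322
  2        75.00        64.0629       128.1258         384.3775
  3        75.00        59.2079       177.6236         710.4945
  4        75.00        54.7208       218.8831       1,094.4155
  5        75.00        50.5737       252.8686       1,517.2118
  6        75.00        46.7410       280.4458       1,963.1206
  7     1,075.00       619.1810     4,334.2672      34,674.1374
  Σ                    963.8034     5,461.5303      40,482.3895
P = 963.8034.
Convexity = Σ t(t+1)·PV / [P·(1+y)²] = 40,482.3895 / (963.8034 × 1.170724) = 35.87758.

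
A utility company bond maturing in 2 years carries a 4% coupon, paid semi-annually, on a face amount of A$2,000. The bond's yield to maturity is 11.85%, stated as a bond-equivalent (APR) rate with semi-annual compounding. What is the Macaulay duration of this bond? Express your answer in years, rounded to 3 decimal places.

Periodic yield y = 0.05925. Discount each cash flow and weight by its period:
  t   CF        PV=CF/(1+0.05925)^t    t·PV
  1        40.00        37.7626        37.7626
  2        40.00        35.6503        71.3006
  3        40.00        33.6562       100.9685
  4     2,040.00     1,620.4524     6,481.8096
  Σ                  1,727.5214     6,691.8412
Price P = Σ PV = 1,727.5214.
Macaulay duration = Σ(t·PV) / P = 6,691.8412 / 1,727.5214 = 3.87367 half-year periods.
In years: 3.87367 / 2 = 1.93683 years.

1.937 years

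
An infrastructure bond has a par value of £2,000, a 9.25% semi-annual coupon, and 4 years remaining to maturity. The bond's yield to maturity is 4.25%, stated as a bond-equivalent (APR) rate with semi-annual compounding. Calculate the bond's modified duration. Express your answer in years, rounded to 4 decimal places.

3.4129 years

Periodic yield y = 0.02125. First find Macaulay duration:
  t   CF        PV=CF/(1+0.02125)^t    t·PV
  1        92.50        90.5753        90.5753
  2        92.50        88.6906       177.3812
  3        92.50        86.8451       260.5354
  4        92.50        85.0381       340.1523
  5        92.50        83.2686       416.3431
  6        92.50        81.5360       489.2159
  7        92.50        79.8394       558.8758
  8     2,092.50     1,768.5157    14,148.1253
  Σ                  2,364.3088    16,481.2043
P = 2,364.3088; Macaulay duration = 16,481.2043 / 2,364.3088 = 6.97083 half-year periods = 3.48542 years.
Modified duration = D_Mac / (1 + y) = 3.48542 / 1.02125 = 3.41289 years.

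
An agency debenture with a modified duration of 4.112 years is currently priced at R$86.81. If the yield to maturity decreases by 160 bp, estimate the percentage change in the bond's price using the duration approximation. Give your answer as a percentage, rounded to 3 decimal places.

+6.579%

Duration approximation: ΔP/P ≈ -D_mod · Δy = -4.112 × (-0.016) = +0.065792.
As a percentage: +6.5792%.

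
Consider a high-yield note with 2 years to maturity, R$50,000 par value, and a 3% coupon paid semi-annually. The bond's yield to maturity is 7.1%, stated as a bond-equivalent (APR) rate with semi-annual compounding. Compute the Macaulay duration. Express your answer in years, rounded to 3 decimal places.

1.954 years

Periodic yield y = 0.0355. Discount each cash flow and weight by its period:
  t   CF        PV=CF/(1+0.0355)^t    t·PV
  1       750.00       724.2878       724.2878
  2       750.00       699.4571     1,398.9141
  3       750.00       675.4776     2,026.4328
  4    50,750.00    44,140.3359   176,561.3436
  Σ                 46,239.5583   180,710.9783
Price P = Σ PV = 46,239.5583.
Macaulay duration = Σ(t·PV) / P = 180,710.9783 / 46,239.5583 = 3.90815 half-year periods.
In years: 3.90815 / 2 = 1.95407 years.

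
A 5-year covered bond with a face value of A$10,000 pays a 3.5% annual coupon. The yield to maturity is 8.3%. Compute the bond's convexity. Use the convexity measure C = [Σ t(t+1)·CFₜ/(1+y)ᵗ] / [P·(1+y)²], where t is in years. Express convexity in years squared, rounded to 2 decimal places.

With y = 0.083:
  t   CF        PV=CF/(1+0.083)^t    t·PV        t(t+1)·PV
  1       350.00       323.1764       323.1764         646.3527
  2       350.00       298.4085       596.8169       1,790.4508
  3       350.00       275.5387       826.6162       3,306.4649
  4       350.00       254.4217     1,017.6870       5,088.4348
  5    10,350.00     6,947.0123    34,735.0614     208,410.3684
  Σ                  8,098.5576    37,499.3579     219,242.0717
P = 8,098.5576.
Convexity = Σ t(t+1)·PV / [P·(1+y)²] = 219,242.0717 / (8,098.5576 × 1.172889) = 23.08125.

23.08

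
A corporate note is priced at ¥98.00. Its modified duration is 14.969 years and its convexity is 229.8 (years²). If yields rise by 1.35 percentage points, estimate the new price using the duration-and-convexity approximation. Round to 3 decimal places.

Duration effect: -D_mod·Δy = -14.969 × (+0.0135) = -0.2020815
Convexity effect: ½·C·(Δy)² = 0.5 × 229.8 × (0.0135)² = +0.020940525
ΔP/P ≈ -0.2020815 + 0.020940525 = -0.181140975
New price ≈ 98.00 × (1 - 0.181140975) = 80.24818445.

¥80.248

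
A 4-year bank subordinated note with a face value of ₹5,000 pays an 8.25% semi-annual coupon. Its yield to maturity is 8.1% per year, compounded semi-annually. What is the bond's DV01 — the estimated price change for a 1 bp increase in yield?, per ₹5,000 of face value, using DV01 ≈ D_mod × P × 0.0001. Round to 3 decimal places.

Periodic yield y = 0.0405.
  t   CF        PV=CF/(1+0.0405)^t    t·PV
  1       206.25       198.2220       198.2220
  2       206.25       190.5065       381.0130
  3       206.25       183.0913       549.2739
  4       206.25       175.9647       703.8589
  5       206.25       169.1155       845.5777
  6       206.25       162.5330       975.1978
  7       206.25       156.2066     1,093.4462
  8     5,206.25     3,789.5561    30,316.4489
  Σ                  5,025.1957    35,063.0384
P = 5,025.1957; D_Mac = 6.97745 half-year periods = 3.48872 yrs; D_mod = 3.35293 yrs.
DV01 ≈ 3.35293 × 5,025.1957 × 0.0001 = 1.684913.

₹1.685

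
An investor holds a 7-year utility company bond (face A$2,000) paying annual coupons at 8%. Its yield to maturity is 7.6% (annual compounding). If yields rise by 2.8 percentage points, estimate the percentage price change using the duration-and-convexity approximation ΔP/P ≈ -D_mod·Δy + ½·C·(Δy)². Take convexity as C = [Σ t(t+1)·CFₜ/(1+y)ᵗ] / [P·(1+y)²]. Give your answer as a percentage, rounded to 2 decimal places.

-13.26%

With y = 0.076:
  t   CF        PV=CF/(1+0.076)^t    t·PV        t(t+1)·PV
  1       160.00       148.6989       148.6989         297.3978
  2       160.00       138.1960       276.3920         829.1759
  3       160.00       128.4349       385.3048       1,541.2192
  4       160.00       119.3633       477.4533       2,387.2664
  5       160.00       110.9325       554.6623       3,327.9737
  6       160.00       103.0971       618.5825       4,330.0773
  7     2,160.00     1,293.5042     9,054.5296      72,436.2366
  Σ                  2,042.2269    11,515.6233      85,149.3469
P = 2,042.2269; D_Mac = 5.63876 yrs; D_mod = 5.24048 yrs; C = 36.01246.
Duration effect: -5.24048 × (+0.028) = -0.146733
Convexity effect: 0.5 × 36.01246 × (0.028)² = +0.0141169
ΔP/P ≈ -0.146733 + 0.0141169 = -0.132617 = -13.2617%.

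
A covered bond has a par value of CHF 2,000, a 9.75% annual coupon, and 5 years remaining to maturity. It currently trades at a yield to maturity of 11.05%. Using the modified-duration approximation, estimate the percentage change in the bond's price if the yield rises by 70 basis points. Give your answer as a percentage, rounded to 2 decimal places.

Periodic yield y = 0.1105. Modified duration first:
  t   CF        PV=CF/(1+0.1105)^t    t·PV
  1       195.00       175.5966       175.5966
  2       195.00       158.1239       316.2478
  3       195.00       142.3898       427.1694
  4       195.00       128.2214       512.8854
  5     2,195.00     1,299.6958     6,498.4789
  Σ                  1,904.0274     7,930.3781
P = 1,904.0274; D_Mac = 4.16505 yrs; D_mod = 4.16505/(1+0.1105) = 3.75061 yrs.
ΔP/P ≈ -D_mod · Δy = -3.75061 × (+0.007) = -0.026254 = -2.6254%.

-2.63%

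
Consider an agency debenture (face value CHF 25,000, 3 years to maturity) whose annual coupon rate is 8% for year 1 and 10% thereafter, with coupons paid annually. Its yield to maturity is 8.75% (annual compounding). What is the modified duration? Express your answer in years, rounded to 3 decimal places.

Periodic yield y = 0.0875. First find Macaulay duration:
  t   CF        PV=CF/(1+0.0875)^t    t·PV
  1     2,000.00     1,839.0805     1,839.0805
  2     2,500.00     2,113.8856     4,227.7712
  3    27,500.00    21,381.8312    64,145.4936
  Σ                 25,334.7973    70,212.3453
P = 25,334.7973; Macaulay duration = 70,212.3453 / 25,334.7973 = 2.77138 years.
Modified duration = D_Mac / (1 + y) = 2.77138 / 1.0875 = 2.54840 years.

2.548 years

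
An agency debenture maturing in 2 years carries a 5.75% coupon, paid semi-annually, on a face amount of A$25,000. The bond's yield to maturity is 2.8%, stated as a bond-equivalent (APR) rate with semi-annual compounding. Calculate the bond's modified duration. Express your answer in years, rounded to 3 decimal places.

1.894 years

Periodic yield y = 0.014. First find Macaulay duration:
  t   CF        PV=CF/(1+0.014)^t    t·PV
  1       718.75       708.8264       708.8264
  2       718.75       699.0399     1,398.0797
  3       718.75       689.3884     2,068.1653
  4    25,718.75    24,327.5311    97,310.1245
  Σ                 26,424.7859   101,485.1960
P = 26,424.7859; Macaulay duration = 101,485.1960 / 26,424.7859 = 3.84053 half-year periods = 1.92027 years.
Modified duration = D_Mac / (1 + y) = 1.92027 / 1.014 = 1.89375 years.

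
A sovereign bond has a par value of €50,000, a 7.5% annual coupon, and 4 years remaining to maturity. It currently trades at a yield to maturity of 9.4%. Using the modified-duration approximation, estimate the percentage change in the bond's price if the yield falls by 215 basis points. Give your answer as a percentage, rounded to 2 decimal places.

Periodic yield y = 0.094. Modified duration first:
  t   CF        PV=CF/(1+0.094)^t    t·PV
  1     3,750.00     3,427.7879     3,427.7879
  2     3,750.00     3,133.2614     6,266.5227
  3     3,750.00     2,864.0415     8,592.1244
  4    53,750.00    37,524.0046   150,096.0184
  Σ                 46,949.0954   168,382.4535
P = 46,949.0954; D_Mac = 3.58649 yrs; D_mod = 3.58649/(1+0.094) = 3.27833 yrs.
ΔP/P ≈ -D_mod · Δy = -3.27833 × (-0.0215) = +0.070484 = +7.0484%.

+7.05%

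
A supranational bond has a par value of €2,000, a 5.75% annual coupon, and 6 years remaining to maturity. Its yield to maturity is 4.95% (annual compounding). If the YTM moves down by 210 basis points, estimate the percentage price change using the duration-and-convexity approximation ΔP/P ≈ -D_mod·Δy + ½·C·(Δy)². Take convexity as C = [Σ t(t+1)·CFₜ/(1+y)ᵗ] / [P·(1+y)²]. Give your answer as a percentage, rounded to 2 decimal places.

With y = 0.0495:
  t   CF        PV=CF/(1+0.0495)^t    t·PV        t(t+1)·PV
  1       115.00       109.5760       109.5760         219.1520
  2       115.00       104.4078       208.8156         626.4468
  3       115.00        99.4834       298.4501       1,193.8005
  4       115.00        94.7912       379.1648       1,895.8242
  5       115.00        90.3204       451.6018       2,709.6106
  6     2,115.00     1,582.7624     9,496.5742      66,476.0192
  Σ                  2,081.3411    10,944.1825      73,120.8533
P = 2,081.3411; D_Mac = 5.25824 yrs; D_mod = 5.01023 yrs; C = 31.89577.
Duration effect: -5.01023 × (-0.021) = +0.105215
Convexity effect: 0.5 × 31.89577 × (-0.021)² = +0.0070330
ΔP/P ≈ +0.105215 + 0.0070330 = +0.112248 = +11.2248%.

+11.22%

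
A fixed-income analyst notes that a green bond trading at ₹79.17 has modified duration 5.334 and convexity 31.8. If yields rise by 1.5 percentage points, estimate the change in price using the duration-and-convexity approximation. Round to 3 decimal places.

Duration effect: -D_mod·Δy = -5.334 × (+0.015) = -0.080010
Convexity effect: ½·C·(Δy)² = 0.5 × 31.8 × (0.015)² = +0.0035775
ΔP/P ≈ -0.080010 + 0.0035775 = -0.0764325
ΔP ≈ 79.17 × (-0.0764325) = -6.051161025.

-₹6.051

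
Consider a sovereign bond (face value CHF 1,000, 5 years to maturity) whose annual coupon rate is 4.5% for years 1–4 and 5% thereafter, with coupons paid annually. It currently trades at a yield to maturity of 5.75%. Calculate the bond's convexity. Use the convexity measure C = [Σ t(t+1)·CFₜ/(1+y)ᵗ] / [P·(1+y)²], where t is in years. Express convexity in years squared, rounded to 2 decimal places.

With y = 0.0575:
  t   CF        PV=CF/(1+0.0575)^t    t·PV        t(t+1)·PV
  1        45.00        42.5532        42.5532          85.1064
  2        45.00        40.2394        80.4788         241.4365
  3        45.00        38.0515       114.1544         456.6176
  4        45.00        35.9825       143.9299         719.6495
  5     1,050.00       793.9395     3,969.6976      23,818.1855
  Σ                    950.7661     4,350.8139      25,320.9955
P = 950.7661.
Convexity = Σ t(t+1)·PV / [P·(1+y)²] = 25,320.9955 / (950.7661 × 1.118306) = 23.81477.

23.81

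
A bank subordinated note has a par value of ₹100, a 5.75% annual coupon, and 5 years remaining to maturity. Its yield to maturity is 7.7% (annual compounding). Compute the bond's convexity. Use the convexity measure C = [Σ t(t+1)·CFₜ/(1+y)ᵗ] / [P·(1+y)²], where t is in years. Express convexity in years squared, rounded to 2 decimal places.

With y = 0.077:
  t   CF        PV=CF/(1+0.077)^t    t·PV        t(t+1)·PV
  1         5.75         5.3389         5.3389          10.6778
  2         5.75         4.9572         9.9144          29.7432
  3         5.75         4.6028        13.8084          55.2334
  4         5.75         4.2737        17.0948          85.4742
  5       105.75        72.9797       364.8983       2,189.3899
  Σ                     92.1523       411.0548       2,370.5186
P = 92.1523.
Convexity = Σ t(t+1)·PV / [P·(1+y)²] = 2,370.5186 / (92.1523 × 1.159929) = 22.17716.

22.18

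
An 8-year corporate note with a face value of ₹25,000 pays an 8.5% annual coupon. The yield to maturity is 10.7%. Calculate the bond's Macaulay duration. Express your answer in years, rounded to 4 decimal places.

Periodic yield y = 0.107. Discount each cash flow and weight by its year:
  t   CF        PV=CF/(1+0.107)^t    t·PV
  1     2,125.00     1,919.6025     1,919.6025
  2     2,125.00     1,734.0583     3,468.1166
  3     2,125.00     1,566.4483     4,699.3450
  4     2,125.00     1,415.0391     5,660.1565
  5     2,125.00     1,278.2648     6,391.3240
  6     2,125.00     1,154.7108     6,928.2645
  7     2,125.00     1,043.0991     7,301.6940
  8    27,125.00    12,027.8715    96,222.9720
  Σ                 22,139.0945   132,591.4752
Price P = Σ PV = 22,139.0945.
Macaulay duration = Σ(t·PV) / P = 132,591.4752 / 22,139.0945 = 5.98902 years.

5.9890 years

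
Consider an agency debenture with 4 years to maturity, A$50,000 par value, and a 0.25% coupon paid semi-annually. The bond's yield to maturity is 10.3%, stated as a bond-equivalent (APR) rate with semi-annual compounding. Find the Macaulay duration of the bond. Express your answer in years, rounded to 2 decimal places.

3.98 years

Periodic yield y = 0.0515. Discount each cash flow and weight by its period:
  t   CF        PV=CF/(1+0.0515)^t    t·PV
  1        62.50        59.4389        59.4389
  2        62.50        56.5277       113.0554
  3        62.50        53.7591       161.2774
  4        62.50        51.1261       204.5045
  5        62.50        48.6221       243.1105
  6        62.50        46.2407       277.4442
  7        62.50        43.9759       307.8315
  8    50,062.50    33,499.4994   267,995.9952
  Σ                 33,859.1900   269,362.6576
Price P = Σ PV = 33,859.1900.
Macaulay duration = Σ(t·PV) / P = 269,362.6576 / 33,859.1900 = 7.95538 half-year periods.
In years: 7.95538 / 2 = 3.97769 years.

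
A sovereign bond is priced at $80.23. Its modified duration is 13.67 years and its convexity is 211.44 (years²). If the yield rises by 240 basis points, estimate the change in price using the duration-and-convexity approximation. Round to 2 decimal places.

Duration effect: -D_mod·Δy = -13.67 × (+0.024) = -0.328080
Convexity effect: ½·C·(Δy)² = 0.5 × 211.44 × (0.024)² = +0.06089472
ΔP/P ≈ -0.328080 + 0.06089472 = -0.26718528
ΔP ≈ 80.23 × (-0.26718528) = -21.4362750144.

-$21.44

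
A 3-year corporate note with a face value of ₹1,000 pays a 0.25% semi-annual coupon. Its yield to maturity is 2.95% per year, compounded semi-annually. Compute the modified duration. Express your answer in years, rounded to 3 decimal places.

Periodic yield y = 0.01475. First find Macaulay duration:
  t   CF        PV=CF/(1+0.01475)^t    t·PV
  1         1.25         1.2318         1.2318
  2         1.25         1.2139         2.4279
  3         1.25         1.1963         3.5888
  4         1.25         1.1789         4.7156
  5         1.25         1.1618         5.8088
  6     1,001.25       917.0398     5,502.2386
  Σ                    923.0224     5,520.0115
P = 923.0224; Macaulay duration = 5,520.0115 / 923.0224 = 5.98037 half-year periods = 2.99018 years.
Modified duration = D_Mac / (1 + y) = 2.99018 / 1.01475 = 2.94672 years.

2.947 years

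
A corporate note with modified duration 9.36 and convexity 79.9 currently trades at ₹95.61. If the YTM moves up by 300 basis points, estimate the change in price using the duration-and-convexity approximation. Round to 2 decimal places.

Duration effect: -D_mod·Δy = -9.36 × (+0.03) = -0.280800
Convexity effect: ½·C·(Δy)² = 0.5 × 79.9 × (0.03)² = +0.0359550
ΔP/P ≈ -0.280800 + 0.0359550 = -0.244845
ΔP ≈ 95.61 × (-0.244845) = -23.40963045.

-₹23.41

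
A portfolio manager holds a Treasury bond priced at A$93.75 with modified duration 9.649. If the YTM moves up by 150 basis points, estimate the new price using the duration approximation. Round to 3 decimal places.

A$80.181

Duration approximation: ΔP/P ≈ -D_mod · Δy = -9.649 × (+0.015) = -0.144735.
New price ≈ 93.75 × (1 - 0.144735) = 80.18109375.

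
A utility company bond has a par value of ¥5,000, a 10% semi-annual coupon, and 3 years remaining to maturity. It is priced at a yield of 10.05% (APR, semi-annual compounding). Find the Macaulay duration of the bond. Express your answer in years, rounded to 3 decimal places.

2.664 years

Periodic yield y = 0.05025. Discount each cash flow and weight by its period:
  t   CF        PV=CF/(1+0.05025)^t    t·PV
  1       250.00       238.0386       238.0386
  2       250.00       226.6494       453.2989
  3       250.00       215.8052       647.4156
  4       250.00       205.4799       821.9194
  5       250.00       195.6485       978.2426
  6     5,250.00     3,912.0389    23,472.2333
  Σ                  4,993.6605    26,611.1483
Price P = Σ PV = 4,993.6605.
Macaulay duration = Σ(t·PV) / P = 26,611.1483 / 4,993.6605 = 5.32899 half-year periods.
In years: 5.32899 / 2 = 2.66449 years.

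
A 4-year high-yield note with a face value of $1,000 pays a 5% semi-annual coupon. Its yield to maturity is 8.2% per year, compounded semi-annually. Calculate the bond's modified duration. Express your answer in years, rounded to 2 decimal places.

3.51 years

Periodic yield y = 0.041. First find Macaulay duration:
  t   CF        PV=CF/(1+0.041)^t    t·PV
  1        25.00        24.0154        24.0154
  2        25.00        23.0695        46.1390
  3        25.00        22.1609        66.4828
  4        25.00        21.2881        85.1524
  5        25.00        20.4497       102.2484
  6        25.00        19.6443       117.8655
  7        25.00        18.8706       132.0940
  8     1,025.00       743.2211     5,945.7688
  Σ                    892.7195     6,519.7663
P = 892.7195; Macaulay duration = 6,519.7663 / 892.7195 = 7.30326 half-year periods = 3.65163 years.
Modified duration = D_Mac / (1 + y) = 3.65163 / 1.041 = 3.50781 years.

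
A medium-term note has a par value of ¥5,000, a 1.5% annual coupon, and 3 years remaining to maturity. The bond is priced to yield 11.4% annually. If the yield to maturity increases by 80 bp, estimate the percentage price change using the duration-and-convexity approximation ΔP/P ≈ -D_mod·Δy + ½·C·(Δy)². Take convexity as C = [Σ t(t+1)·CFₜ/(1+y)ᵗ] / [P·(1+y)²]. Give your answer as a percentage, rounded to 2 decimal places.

With y = 0.114:
  t   CF        PV=CF/(1+0.114)^t    t·PV        t(t+1)·PV
  1        75.00        67.3250        67.3250         134.6499
  2        75.00        60.4353       120.8707         362.6120
  3     5,075.00     3,670.9669    11,012.9008      44,051.6034
  Σ                  3,798.7272    11,201.0964      44,548.8652
P = 3,798.7272; D_Mac = 2.94864 yrs; D_mod = 2.64690 yrs; C = 9.44992.
Duration effect: -2.64690 × (+0.008) = -0.021175
Convexity effect: 0.5 × 9.44992 × (0.008)² = +0.0003024
ΔP/P ≈ -0.021175 + 0.0003024 = -0.020873 = -2.0873%.

-2.09%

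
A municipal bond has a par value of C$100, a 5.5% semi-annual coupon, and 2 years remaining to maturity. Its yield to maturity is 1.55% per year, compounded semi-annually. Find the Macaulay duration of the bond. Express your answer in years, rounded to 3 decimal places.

1.924 years

Periodic yield y = 0.00775. Discount each cash flow and weight by its period:
  t   CF        PV=CF/(1+0.00775)^t    t·PV
  1         2.75         2.7289         2.7289
  2         2.75         2.7079         5.4157
  3         2.75         2.6870         8.0611
  4       102.75        99.6255       398.5021
  Σ                    107.7493       414.7078
Price P = Σ PV = 107.7493.
Macaulay duration = Σ(t·PV) / P = 414.7078 / 107.7493 = 3.84882 half-year periods.
In years: 3.84882 / 2 = 1.92441 years.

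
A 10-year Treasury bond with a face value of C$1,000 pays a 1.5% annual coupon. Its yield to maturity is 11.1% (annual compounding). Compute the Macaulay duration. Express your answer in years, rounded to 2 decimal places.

8.92 years

Periodic yield y = 0.111. Discount each cash flow and weight by its year:
  t   CF        PV=CF/(1+0.111)^t    t·PV
  1        15.00        13.5014        13.5014
  2        15.00        12.1524        24.3049
  3        15.00        10.9383        32.8148
  4        15.00         9.8454        39.3818
  5        15.00         8.8618        44.3089
  6        15.00         7.9764        47.8584
  7        15.00         7.1795        50.2563
  8        15.00         6.4622        51.6974
  9        15.00         5.8165        52.3489
  10    1,015.00       354.2627     3,542.6272
  Σ                    436.9966     3,899.0999
Price P = Σ PV = 436.9966.
Macaulay duration = Σ(t·PV) / P = 3,899.0999 / 436.9966 = 8.92250 years.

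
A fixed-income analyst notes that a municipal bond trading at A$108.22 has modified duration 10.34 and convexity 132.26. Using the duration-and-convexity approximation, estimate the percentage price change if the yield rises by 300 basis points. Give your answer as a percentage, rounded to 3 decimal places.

Duration effect: -D_mod·Δy = -10.34 × (+0.03) = -0.310200
Convexity effect: ½·C·(Δy)² = 0.5 × 132.26 × (0.03)² = +0.0595170
ΔP/P ≈ -0.310200 + 0.0595170 = -0.250683
= -25.0683%.

-25.068%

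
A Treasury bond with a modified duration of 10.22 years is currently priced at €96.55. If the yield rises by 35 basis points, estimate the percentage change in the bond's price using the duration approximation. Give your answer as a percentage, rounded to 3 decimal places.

-3.577%

Duration approximation: ΔP/P ≈ -D_mod · Δy = -10.22 × (+0.0035) = -0.035770.
As a percentage: -3.5770%.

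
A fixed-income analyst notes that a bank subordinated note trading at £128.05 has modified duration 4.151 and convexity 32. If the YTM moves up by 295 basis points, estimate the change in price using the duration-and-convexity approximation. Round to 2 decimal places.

Duration effect: -D_mod·Δy = -4.151 × (+0.0295) = -0.1224545
Convexity effect: ½·C·(Δy)² = 0.5 × 32 × (0.0295)² = +0.0139240
ΔP/P ≈ -0.1224545 + 0.0139240 = -0.1085305
ΔP ≈ 128.05 × (-0.1085305) = -13.897330525.

-£13.90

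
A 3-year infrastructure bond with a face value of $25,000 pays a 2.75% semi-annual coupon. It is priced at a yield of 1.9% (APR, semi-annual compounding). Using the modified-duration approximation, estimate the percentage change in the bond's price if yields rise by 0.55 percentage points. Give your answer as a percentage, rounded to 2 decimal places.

-1.58%

Periodic yield y = 0.0095. Modified duration first:
  t   CF        PV=CF/(1+0.0095)^t    t·PV
  1       343.75       340.5151       340.5151
  2       343.75       337.3107       674.6213
  3       343.75       334.1364     1,002.4091
  4       343.75       330.9919     1,323.9677
  5       343.75       327.8771     1,639.3855
  6    25,343.75    23,945.9977   143,675.9861
  Σ                 25,616.8288   148,656.8849
P = 25,616.8288; D_Mac = 5.80309 half-year periods = 2.90155 yrs; D_mod = 2.90155/(1+0.0095) = 2.87424 yrs.
ΔP/P ≈ -D_mod · Δy = -2.87424 × (+0.0055) = -0.015808 = -1.5808%.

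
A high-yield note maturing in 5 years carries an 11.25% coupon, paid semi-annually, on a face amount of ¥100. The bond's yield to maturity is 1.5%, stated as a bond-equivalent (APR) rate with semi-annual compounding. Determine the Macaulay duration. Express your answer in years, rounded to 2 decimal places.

Periodic yield y = 0.0075. Discount each cash flow and weight by its period:
  t   CF        PV=CF/(1+0.0075)^t    t·PV
  1        5.625         5.5831         5.5831
  2        5.625         5.5416        11.0831
  3        5.625         5.5003        16.5009
  4        5.625         5.4594        21.8375
  5        5.625         5.4187        27.0936
  6        5.625         5.3784        32.2703
  7        5.625         5.3384        37.3685
  8        5.625         5.2986        42.3889
  9        5.625         5.2592        47.3325
  10     105.625        98.0203       980.2033
  Σ                    146.7980     1,221.6618
Price P = Σ PV = 146.7980.
Macaulay duration = Σ(t·PV) / P = 1,221.6618 / 146.7980 = 8.32206 half-year periods.
In years: 8.32206 / 2 = 4.16103 years.

4.16 years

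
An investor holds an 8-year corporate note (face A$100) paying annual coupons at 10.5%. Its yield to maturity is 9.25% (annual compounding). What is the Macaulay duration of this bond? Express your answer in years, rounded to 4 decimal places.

5.8658 years

Periodic yield y = 0.0925. Discount each cash flow and weight by its year:
  t   CF        PV=CF/(1+0.0925)^t    t·PV
  1        10.50         9.6110         9.6110
  2        10.50         8.7972        17.5945
  3        10.50         8.0524        24.1572
  4        10.50         7.3706        29.4824
  5        10.50         6.7466        33.7328
  6        10.50         6.1753        37.0520
  7        10.50         5.6525        39.5674
  8       110.50        54.4491       435.5928
  Σ                    106.8547       626.7901
Price P = Σ PV = 106.8547.
Macaulay duration = Σ(t·PV) / P = 626.7901 / 106.8547 = 5.86582 years.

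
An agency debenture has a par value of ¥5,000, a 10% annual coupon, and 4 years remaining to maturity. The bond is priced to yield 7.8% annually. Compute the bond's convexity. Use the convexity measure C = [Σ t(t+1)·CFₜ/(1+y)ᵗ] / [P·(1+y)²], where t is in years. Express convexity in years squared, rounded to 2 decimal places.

14.39

With y = 0.078:
  t   CF        PV=CF/(1+0.078)^t    t·PV        t(t+1)·PV
  1       500.00       463.8219       463.8219         927.6438
  2       500.00       430.2615       860.5230       2,581.5690
  3       500.00       399.1294     1,197.3882       4,789.5528
  4     5,500.00     4,072.7490    16,290.9960      81,454.9801
  Σ                  5,365.9618    18,812.7291      89,753.7457
P = 5,365.9618.
Convexity = Σ t(t+1)·PV / [P·(1+y)²] = 89,753.7457 / (5,365.9618 × 1.162084) = 14.39354.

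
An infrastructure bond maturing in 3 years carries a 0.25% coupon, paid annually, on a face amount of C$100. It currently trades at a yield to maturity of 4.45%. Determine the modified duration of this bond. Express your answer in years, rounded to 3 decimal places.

Periodic yield y = 0.0445. First find Macaulay duration:
  t   CF        PV=CF/(1+0.0445)^t    t·PV
  1         0.25         0.2393         0.2393
  2         0.25         0.2292         0.4583
  3       100.25        87.9750       263.9249
  Σ                     88.4435       264.6225
P = 88.4435; Macaulay duration = 264.6225 / 88.4435 = 2.99200 years.
Modified duration = D_Mac / (1 + y) = 2.99200 / 1.0445 = 2.86453 years.

2.865 years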